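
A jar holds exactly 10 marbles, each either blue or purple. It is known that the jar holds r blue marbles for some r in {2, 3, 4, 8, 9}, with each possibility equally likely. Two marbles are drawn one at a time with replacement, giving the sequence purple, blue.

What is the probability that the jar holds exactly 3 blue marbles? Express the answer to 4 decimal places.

Under each hypothesis, the probability of the observed sequence is: P(data | r = 2) = (8/10)(2/10) = 4/25; P(data | r = 3) = (7/10)(3/10) = 21/100; P(data | r = 4) = (6/10)(4/10) = 6/25; P(data | r = 8) = (2/10)(8/10) = 4/25; P(data | r = 9) = (1/10)(9/10) = 9/100.
Multiplying each by its prior: 1/5 · 4/25 = 4/125, 1/5 · 21/100 = 21/500, 1/5 · 6/25 = 6/125, 1/5 · 4/25 = 4/125, 1/5 · 9/100 = 9/500; these sum to 43/250.
By Bayes' rule, P(r = 3 | data) = (21/500) / (43/250) = 21/86.

0.2442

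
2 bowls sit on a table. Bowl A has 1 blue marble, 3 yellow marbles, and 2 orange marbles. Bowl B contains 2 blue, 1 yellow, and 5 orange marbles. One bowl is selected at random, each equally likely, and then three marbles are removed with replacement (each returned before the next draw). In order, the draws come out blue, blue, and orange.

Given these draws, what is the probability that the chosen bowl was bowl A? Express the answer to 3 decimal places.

The likelihood of the observed sequence under each hypothesis: P(data | bowl A) = (1/6)(1/6)(2/6) = 0.0092593; P(data | bowl B) = (2/8)(2/8)(5/8) = 0.039062.
Weighting by the prior gives 1/2 · 0.0092593 = 0.0046296, 1/2 · 0.039062 = 0.019531; summing to 0.024161.
By Bayes' rule, P(bowl A | data) = (0.0046296) / (0.024161) = 0.19162.

0.192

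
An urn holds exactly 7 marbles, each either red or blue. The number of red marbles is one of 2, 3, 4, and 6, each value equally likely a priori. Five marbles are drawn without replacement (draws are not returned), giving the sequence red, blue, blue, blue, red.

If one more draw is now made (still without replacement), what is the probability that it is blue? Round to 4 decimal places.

0.5714

Under each hypothesis, the probability of the observed sequence is: P(data | r = 2) = (2/7)(5/6)(4/5)(3/4)(1/3) = 1/21; P(data | r = 3) = (3/7)(4/6)(3/5)(2/4)(2/3) = 2/35; P(data | r = 4) = (4/7)(3/6)(2/5)(1/4)(3/3) = 1/35; P(data | r = 6) = (6/7)(1/6)(0/5) = 0.
Multiplying each by its prior: 1/4 · 1/21 = 1/84, 1/4 · 2/35 = 1/70, 1/4 · 1/35 = 1/140, 1/4 · 0 = 0; with total 1/30.
Dividing through by the total gives posterior P(r = 2 | data) = 5/14, P(r = 3 | data) = 3/7, P(r = 4 | data) = 3/14, P(r = 6 | data) = 0.
Averaging over the posterior, P(blue next | data) = (1)(5/14) + (1/2)(3/7) + (0)(3/14) = 4/7.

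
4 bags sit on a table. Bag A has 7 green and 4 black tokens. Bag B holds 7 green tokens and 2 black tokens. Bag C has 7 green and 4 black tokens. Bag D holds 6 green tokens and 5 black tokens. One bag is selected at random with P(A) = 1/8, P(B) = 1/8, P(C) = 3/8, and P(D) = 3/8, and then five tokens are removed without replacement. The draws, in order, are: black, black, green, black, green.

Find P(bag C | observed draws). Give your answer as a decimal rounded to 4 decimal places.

Under each hypothesis, the probability of the observed sequence is: P(data | bag A) = (4/11)(3/10)(7/9)(2/8)(6/7) = 0.018182; P(data | bag B) = (2/9)(1/8)(7/7)(0/6) = 0; P(data | bag C) = (4/11)(3/10)(7/9)(2/8)(6/7) = 0.018182; P(data | bag D) = (5/11)(4/10)(6/9)(3/8)(5/7) = 0.032468.
Weighting by the prior gives 1/8 · 0.018182 = 0.0022727, 1/8 · 0 = 0, 3/8 · 0.018182 = 0.0068182, 3/8 · 0.032468 = 0.012175; these sum to 0.021266.
So P(bag C | data) = (0.0068182) / (0.021266) = 0.32061.

0.3206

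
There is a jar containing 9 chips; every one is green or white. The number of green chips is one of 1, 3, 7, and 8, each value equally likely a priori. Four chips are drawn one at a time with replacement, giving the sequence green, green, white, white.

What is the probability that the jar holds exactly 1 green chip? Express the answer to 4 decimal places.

For each hypothesis, P(data | H) works out to: P(data | r = 1) = (1/9)(1/9)(8/9)(8/9) = 0.0097546; P(data | r = 3) = (3/9)(3/9)(6/9)(6/9) = 0.049383; P(data | r = 7) = (7/9)(7/9)(2/9)(2/9) = 0.029873; P(data | r = 8) = (8/9)(8/9)(1/9)(1/9) = 0.0097546.
The prior-weighted likelihoods are 1/4 · 0.0097546 = 0.0024387, 1/4 · 0.049383 = 0.012346, 1/4 · 0.029873 = 0.0074684, 1/4 · 0.0097546 = 0.0024387; summing to 0.024691.
So P(r = 1 | data) = (0.0024387) / (0.024691) = 0.098765.

0.0988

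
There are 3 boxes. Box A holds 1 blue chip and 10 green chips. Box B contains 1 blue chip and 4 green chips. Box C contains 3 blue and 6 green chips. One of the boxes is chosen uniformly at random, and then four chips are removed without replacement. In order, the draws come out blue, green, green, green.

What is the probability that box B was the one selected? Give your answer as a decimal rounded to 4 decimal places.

Compute the likelihood of the observed sequence for each case: P(data | box A) = (1/11)(10/10)(9/9)(8/8) = 0.090909; P(data | box B) = (1/5)(4/4)(3/3)(2/2) = 0.2; P(data | box C) = (3/9)(6/8)(5/7)(4/6) = 0.11905.
Weighting by the prior gives 1/3 · 0.090909 = 0.030303, 1/3 · 0.2 = 0.066667, 1/3 · 0.11905 = 0.039683; with total 0.13665.
So P(box B | data) = (0.066667) / (0.13665) = 0.48786.

0.4879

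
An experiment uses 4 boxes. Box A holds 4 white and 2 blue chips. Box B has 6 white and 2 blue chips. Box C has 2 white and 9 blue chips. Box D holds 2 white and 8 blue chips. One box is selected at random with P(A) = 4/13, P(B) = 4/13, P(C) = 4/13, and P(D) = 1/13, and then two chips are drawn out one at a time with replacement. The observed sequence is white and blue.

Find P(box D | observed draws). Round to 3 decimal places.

0.067

For each hypothesis, P(data | H) works out to: P(data | box A) = (4/6)(2/6) = 0.22222; P(data | box B) = (6/8)(2/8) = 0.1875; P(data | box C) = (2/11)(9/11) = 0.14876; P(data | box D) = (2/10)(8/10) = 0.16.
The prior-weighted likelihoods are 4/13 · 0.22222 = 0.068376, 4/13 · 0.1875 = 0.057692, 4/13 · 0.14876 = 0.045772, 1/13 · 0.16 = 0.012308; summing to 0.18415.
Hence P(box D | data) = (0.012308) / (0.18415) = 0.066836.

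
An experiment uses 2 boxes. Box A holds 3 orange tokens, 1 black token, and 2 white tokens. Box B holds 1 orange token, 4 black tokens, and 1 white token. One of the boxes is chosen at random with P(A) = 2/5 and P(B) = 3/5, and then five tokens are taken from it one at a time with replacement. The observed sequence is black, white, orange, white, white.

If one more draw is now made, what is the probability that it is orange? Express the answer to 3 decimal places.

0.433

For each hypothesis, P(data | H) works out to: P(data | box A) = (1/6)(2/6)(3/6)(2/6)(2/6) = 0.0030864; P(data | box B) = (4/6)(1/6)(1/6)(1/6)(1/6) = 0.0005144.
Weighting by the prior gives 2/5 · 0.0030864 = 0.0012346, 3/5 · 0.0005144 = 0.00030864; summing to 0.0015432.
Normalising, the posterior is P(box A | data) = 0.8, P(box B | data) = 0.2.
So P(orange next | data) = Σ P(orange next | H) P(H | data) = (1/2)(0.8) + (1/6)(0.2) = 0.43333.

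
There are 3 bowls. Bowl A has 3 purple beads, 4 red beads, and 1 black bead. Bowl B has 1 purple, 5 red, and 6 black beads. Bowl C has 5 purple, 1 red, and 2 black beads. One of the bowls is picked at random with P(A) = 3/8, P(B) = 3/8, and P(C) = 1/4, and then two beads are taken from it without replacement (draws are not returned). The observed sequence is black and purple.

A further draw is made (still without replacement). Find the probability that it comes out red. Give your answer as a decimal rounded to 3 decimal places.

0.359

Compute the likelihood of the observed sequence for each case: P(data | bowl A) = (1/8)(3/7) = 0.053571; P(data | bowl B) = (6/12)(1/11) = 0.045455; P(data | bowl C) = (2/8)(5/7) = 0.17857.
Multiplying each by its prior: 3/8 · 0.053571 = 0.020089, 3/8 · 0.045455 = 0.017045, 1/4 · 0.17857 = 0.044643; these sum to 0.081778.
Dividing through by the total gives posterior P(bowl A | data) = 0.24566, P(bowl B | data) = 0.20844, P(bowl C | data) = 0.54591.
Averaging over the posterior, P(red next | data) = (2/3)(0.24566) + (1/2)(0.20844) + (1/6)(0.54591) = 0.35897.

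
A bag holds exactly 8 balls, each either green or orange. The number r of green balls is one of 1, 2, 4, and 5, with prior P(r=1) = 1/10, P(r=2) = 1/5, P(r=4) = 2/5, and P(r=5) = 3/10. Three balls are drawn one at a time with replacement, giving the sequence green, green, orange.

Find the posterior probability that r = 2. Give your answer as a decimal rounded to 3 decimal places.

For each hypothesis, P(data | H) works out to: P(data | r = 1) = (1/8)(1/8)(7/8) = 0.013672; P(data | r = 2) = (2/8)(2/8)(6/8) = 0.046875; P(data | r = 4) = (4/8)(4/8)(4/8) = 0.125; P(data | r = 5) = (5/8)(5/8)(3/8) = 0.14648.
Multiplying each by its prior: 1/10 · 0.013672 = 0.0013672, 1/5 · 0.046875 = 0.009375, 2/5 · 0.125 = 0.05, 3/10 · 0.14648 = 0.043945; these sum to 0.10469.
So P(r = 2 | data) = (0.009375) / (0.10469) = 0.089552.

0.090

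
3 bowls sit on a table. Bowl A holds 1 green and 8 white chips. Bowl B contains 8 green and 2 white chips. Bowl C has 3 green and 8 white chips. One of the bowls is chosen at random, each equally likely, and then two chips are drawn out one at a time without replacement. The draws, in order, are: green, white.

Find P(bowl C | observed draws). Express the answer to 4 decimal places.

For each hypothesis, P(data | H) works out to: P(data | bowl A) = (1/9)(8/8) = 0.11111; P(data | bowl B) = (8/10)(2/9) = 0.17778; P(data | bowl C) = (3/11)(8/10) = 0.21818.
The prior-weighted likelihoods are 1/3 · 0.11111 = 0.037037, 1/3 · 0.17778 = 0.059259, 1/3 · 0.21818 = 0.072727; with total 0.16902.
Therefore the posterior P(bowl C | data) = (0.072727) / (0.16902) = 0.43028.

0.4303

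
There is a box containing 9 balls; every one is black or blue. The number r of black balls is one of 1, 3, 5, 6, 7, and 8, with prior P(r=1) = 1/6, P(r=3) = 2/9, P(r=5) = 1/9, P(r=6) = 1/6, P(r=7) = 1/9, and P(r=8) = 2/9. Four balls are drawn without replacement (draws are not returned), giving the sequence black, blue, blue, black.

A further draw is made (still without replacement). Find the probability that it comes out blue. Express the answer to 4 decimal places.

0.4591

Under each hypothesis, the probability of the observed sequence is: P(data | r = 1) = (1/9)(8/8)(7/7)(0/6) = 0; P(data | r = 3) = (3/9)(6/8)(5/7)(2/6) = 0.059524; P(data | r = 5) = (5/9)(4/8)(3/7)(4/6) = 0.079365; P(data | r = 6) = (6/9)(3/8)(2/7)(5/6) = 0.059524; P(data | r = 7) = (7/9)(2/8)(1/7)(6/6) = 0.027778; P(data | r = 8) = (8/9)(1/8)(0/7) = 0.
Weighting by the prior gives 1/6 · 0 = 0, 2/9 · 0.059524 = 0.013228, 1/9 · 0.079365 = 0.0088183, 1/6 · 0.059524 = 0.0099206, 1/9 · 0.027778 = 0.0030864, 2/9 · 0 = 0; with total 0.035053.
Dividing through by the total gives posterior P(r = 1 | data) = 0, P(r = 3 | data) = 0.37736, P(r = 5 | data) = 0.25157, P(r = 6 | data) = 0.28302, P(r = 7 | data) = 0.08805, P(r = 8 | data) = 0.
The predictive probability is P(blue next | data) = (4/5)(0.37736) + (2/5)(0.25157) + (1/5)(0.28302) + (0)(0.08805) = 0.45912.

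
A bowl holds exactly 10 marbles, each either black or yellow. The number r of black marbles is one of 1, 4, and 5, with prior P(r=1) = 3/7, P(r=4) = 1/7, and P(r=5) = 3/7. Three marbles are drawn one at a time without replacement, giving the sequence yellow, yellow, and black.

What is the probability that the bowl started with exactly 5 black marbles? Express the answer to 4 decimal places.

0.4717

For each hypothesis, P(data | H) works out to: P(data | r = 1) = (9/10)(8/9)(1/8) = 1/10; P(data | r = 4) = (6/10)(5/9)(4/8) = 1/6; P(data | r = 5) = (5/10)(4/9)(5/8) = 5/36.
The prior-weighted likelihoods are 3/7 · 1/10 = 3/70, 1/7 · 1/6 = 1/42, 3/7 · 5/36 = 5/84; with total 53/420.
So P(r = 5 | data) = (5/84) / (53/420) = 25/53.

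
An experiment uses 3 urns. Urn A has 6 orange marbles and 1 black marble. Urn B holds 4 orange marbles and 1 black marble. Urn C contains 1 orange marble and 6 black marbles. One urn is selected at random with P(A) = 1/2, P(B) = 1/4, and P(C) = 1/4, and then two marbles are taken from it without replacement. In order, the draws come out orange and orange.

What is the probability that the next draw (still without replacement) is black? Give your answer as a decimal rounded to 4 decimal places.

Under each hypothesis, the probability of the observed sequence is: P(data | urn A) = (6/7)(5/6) = 5/7; P(data | urn B) = (4/5)(3/4) = 3/5; P(data | urn C) = (1/7)(0/6) = 0.
Weighting by the prior gives 1/2 · 5/7 = 5/14, 1/4 · 3/5 = 3/20, 1/4 · 0 = 0; summing to 71/140.
The posterior is then P(urn A | data) = 50/71, P(urn B | data) = 21/71, P(urn C | data) = 0.
So P(black next | data) = Σ P(black next | H) P(H | data) = (1/5)(50/71) + (1/3)(21/71) = 17/71.

0.2394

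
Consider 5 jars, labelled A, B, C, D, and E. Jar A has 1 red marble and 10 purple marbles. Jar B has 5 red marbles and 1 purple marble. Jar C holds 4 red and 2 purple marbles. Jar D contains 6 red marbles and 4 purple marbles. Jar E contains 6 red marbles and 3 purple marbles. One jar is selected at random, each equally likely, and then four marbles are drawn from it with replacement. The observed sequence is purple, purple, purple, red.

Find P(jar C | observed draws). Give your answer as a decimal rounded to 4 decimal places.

0.1544

Compute the likelihood of the observed sequence for each case: P(data | jar A) = (10/11)(10/11)(10/11)(1/11) = 0.068301; P(data | jar B) = (1/6)(1/6)(1/6)(5/6) = 0.003858; P(data | jar C) = (2/6)(2/6)(2/6)(4/6) = 0.024691; P(data | jar D) = (4/10)(4/10)(4/10)(6/10) = 0.0384; P(data | jar E) = (3/9)(3/9)(3/9)(6/9) = 0.024691.
The prior-weighted likelihoods are 1/5 · 0.068301 = 0.01366, 1/5 · 0.003858 = 0.0007716, 1/5 · 0.024691 = 0.0049383, 1/5 · 0.0384 = 0.00768, 1/5 · 0.024691 = 0.0049383; summing to 0.031988.
Therefore the posterior P(jar C | data) = (0.0049383) / (0.031988) = 0.15438.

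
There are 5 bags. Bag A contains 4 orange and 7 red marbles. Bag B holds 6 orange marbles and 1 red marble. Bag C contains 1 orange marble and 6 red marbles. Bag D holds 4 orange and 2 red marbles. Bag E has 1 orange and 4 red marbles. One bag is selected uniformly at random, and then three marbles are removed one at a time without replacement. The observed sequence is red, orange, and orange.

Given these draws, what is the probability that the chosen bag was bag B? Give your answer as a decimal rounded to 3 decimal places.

Under each hypothesis, the probability of the observed sequence is: P(data | bag A) = (7/11)(4/10)(3/9) = 0.084848; P(data | bag B) = (1/7)(6/6)(5/5) = 0.14286; P(data | bag C) = (6/7)(1/6)(0/5) = 0; P(data | bag D) = (2/6)(4/5)(3/4) = 0.2; P(data | bag E) = (4/5)(1/4)(0/3) = 0.
Multiplying each by its prior: 1/5 · 0.084848 = 0.01697, 1/5 · 0.14286 = 0.028571, 1/5 · 0 = 0, 1/5 · 0.2 = 0.04, 1/5 · 0 = 0; summing to 0.085541.
So P(bag B | data) = (0.028571) / (0.085541) = 0.33401.

0.334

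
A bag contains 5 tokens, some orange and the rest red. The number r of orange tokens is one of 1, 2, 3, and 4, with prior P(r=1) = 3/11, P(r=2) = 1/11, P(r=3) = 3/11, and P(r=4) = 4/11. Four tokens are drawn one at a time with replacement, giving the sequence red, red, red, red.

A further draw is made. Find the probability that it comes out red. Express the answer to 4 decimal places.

0.7580

For each hypothesis, P(data | H) works out to: P(data | r = 1) = (4/5)(4/5)(4/5)(4/5) = 0.4096; P(data | r = 2) = (3/5)(3/5)(3/5)(3/5) = 0.1296; P(data | r = 3) = (2/5)(2/5)(2/5)(2/5) = 0.0256; P(data | r = 4) = (1/5)(1/5)(1/5)(1/5) = 0.0016.
Weighting by the prior gives 3/11 · 0.4096 = 0.11171, 1/11 · 0.1296 = 0.011782, 3/11 · 0.0256 = 0.0069818, 4/11 · 0.0016 = 0.00058182; summing to 0.13105.
Dividing through by the total gives posterior P(r = 1 | data) = 0.85239, P(r = 2 | data) = 0.0899, P(r = 3 | data) = 0.053274, P(r = 4 | data) = 0.0044395.
Averaging over the posterior, P(red next | data) = (4/5)(0.85239) + (3/5)(0.0899) + (2/5)(0.053274) + (1/5)(0.0044395) = 0.75805.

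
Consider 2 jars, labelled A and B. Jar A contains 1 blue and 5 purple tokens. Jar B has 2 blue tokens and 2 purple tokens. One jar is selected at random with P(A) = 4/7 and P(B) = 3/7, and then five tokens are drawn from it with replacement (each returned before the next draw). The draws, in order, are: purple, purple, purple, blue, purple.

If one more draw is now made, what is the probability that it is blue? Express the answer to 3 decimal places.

0.242

Under each hypothesis, the probability of the observed sequence is: P(data | jar A) = (5/6)(5/6)(5/6)(1/6)(5/6) = 0.080376; P(data | jar B) = (2/4)(2/4)(2/4)(2/4)(2/4) = 0.03125.
Multiplying each by its prior: 4/7 · 0.080376 = 0.045929, 3/7 · 0.03125 = 0.013393; with total 0.059322.
Dividing through by the total gives posterior P(jar A | data) = 0.77423, P(jar B | data) = 0.22577.
So P(blue next | data) = Σ P(blue next | H) P(H | data) = (1/6)(0.77423) + (1/2)(0.22577) = 0.24192.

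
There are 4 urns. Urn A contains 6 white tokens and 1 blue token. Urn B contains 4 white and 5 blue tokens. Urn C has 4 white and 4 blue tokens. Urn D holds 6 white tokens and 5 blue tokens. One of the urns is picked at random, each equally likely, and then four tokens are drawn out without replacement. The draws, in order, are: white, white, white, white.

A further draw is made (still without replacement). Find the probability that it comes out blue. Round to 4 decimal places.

0.3981

Under each hypothesis, the probability of the observed sequence is: P(data | urn A) = (6/7)(5/6)(4/5)(3/4) = 0.42857; P(data | urn B) = (4/9)(3/8)(2/7)(1/6) = 0.0079365; P(data | urn C) = (4/8)(3/7)(2/6)(1/5) = 0.014286; P(data | urn D) = (6/11)(5/10)(4/9)(3/8) = 0.045455.
The prior-weighted likelihoods are 1/4 · 0.42857 = 0.10714, 1/4 · 0.0079365 = 0.0019841, 1/4 · 0.014286 = 0.0035714, 1/4 · 0.045455 = 0.011364; with total 0.12406.
The posterior is then P(urn A | data) = 0.86362, P(urn B | data) = 0.015993, P(urn C | data) = 0.028787, P(urn D | data) = 0.091596.
Averaging over the posterior, P(blue next | data) = (1/3)(0.86362) + (1)(0.015993) + (1)(0.028787) + (5/7)(0.091596) = 0.39808.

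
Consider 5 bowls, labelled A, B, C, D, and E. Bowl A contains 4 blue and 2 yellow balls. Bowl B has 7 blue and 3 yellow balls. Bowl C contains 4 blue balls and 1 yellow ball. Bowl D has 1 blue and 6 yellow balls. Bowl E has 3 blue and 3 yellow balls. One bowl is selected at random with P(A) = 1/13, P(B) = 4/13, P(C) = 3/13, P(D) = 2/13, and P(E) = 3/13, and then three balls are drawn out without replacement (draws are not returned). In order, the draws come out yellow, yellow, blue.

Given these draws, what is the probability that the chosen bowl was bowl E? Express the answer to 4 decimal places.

For each hypothesis, P(data | H) works out to: P(data | bowl A) = (2/6)(1/5)(4/4) = 1/15; P(data | bowl B) = (3/10)(2/9)(7/8) = 7/120; P(data | bowl C) = (1/5)(0/4) = 0; P(data | bowl D) = (6/7)(5/6)(1/5) = 1/7; P(data | bowl E) = (3/6)(2/5)(3/4) = 3/20.
Weighting by the prior gives 1/13 · 1/15 = 1/195, 4/13 · 7/120 = 7/390, 3/13 · 0 = 0, 2/13 · 1/7 = 2/91, 3/13 · 3/20 = 9/260; with total 29/364.
Hence P(bowl E | data) = (9/260) / (29/364) = 63/145.

0.4345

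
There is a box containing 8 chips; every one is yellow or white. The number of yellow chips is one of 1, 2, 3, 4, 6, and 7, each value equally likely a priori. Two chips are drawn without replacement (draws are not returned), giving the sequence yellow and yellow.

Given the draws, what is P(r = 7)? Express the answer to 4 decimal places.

Compute the likelihood of the observed sequence for each case: P(data | r = 1) = (1/8)(0/7) = 0; P(data | r = 2) = (2/8)(1/7) = 1/28; P(data | r = 3) = (3/8)(2/7) = 3/28; P(data | r = 4) = (4/8)(3/7) = 3/14; P(data | r = 6) = (6/8)(5/7) = 15/28; P(data | r = 7) = (7/8)(6/7) = 3/4.
Weighting by the prior gives 1/6 · 0 = 0, 1/6 · 1/28 = 1/168, 1/6 · 3/28 = 1/56, 1/6 · 3/14 = 1/28, 1/6 · 15/28 = 5/56, 1/6 · 3/4 = 1/8; with total 23/84.
Therefore the posterior P(r = 7 | data) = (1/8) / (23/84) = 21/46.

0.4565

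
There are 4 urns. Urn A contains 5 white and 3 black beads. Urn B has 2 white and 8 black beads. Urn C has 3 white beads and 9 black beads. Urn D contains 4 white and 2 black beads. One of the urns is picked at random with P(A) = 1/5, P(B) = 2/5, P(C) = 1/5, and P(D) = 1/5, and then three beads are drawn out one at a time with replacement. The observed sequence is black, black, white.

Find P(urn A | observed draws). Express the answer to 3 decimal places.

0.157

Under each hypothesis, the probability of the observed sequence is: P(data | urn A) = (3/8)(3/8)(5/8) = 0.087891; P(data | urn B) = (8/10)(8/10)(2/10) = 0.128; P(data | urn C) = (9/12)(9/12)(3/12) = 0.14062; P(data | urn D) = (2/6)(2/6)(4/6) = 0.074074.
The prior-weighted likelihoods are 1/5 · 0.087891 = 0.017578, 2/5 · 0.128 = 0.0512, 1/5 · 0.14062 = 0.028125, 1/5 · 0.074074 = 0.014815; with total 0.11172.
So P(urn A | data) = (0.017578) / (0.11172) = 0.15734.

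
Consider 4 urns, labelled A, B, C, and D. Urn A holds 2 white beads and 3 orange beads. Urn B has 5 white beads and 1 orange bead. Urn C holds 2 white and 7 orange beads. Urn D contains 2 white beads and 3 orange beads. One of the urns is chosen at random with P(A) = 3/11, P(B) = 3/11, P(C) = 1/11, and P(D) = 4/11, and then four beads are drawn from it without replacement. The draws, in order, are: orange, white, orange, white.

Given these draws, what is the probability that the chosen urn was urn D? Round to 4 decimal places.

The likelihood of the observed sequence under each hypothesis: P(data | urn A) = (3/5)(2/4)(2/3)(1/2) = 0.1; P(data | urn B) = (1/6)(5/5)(0/4) = 0; P(data | urn C) = (7/9)(2/8)(6/7)(1/6) = 0.027778; P(data | urn D) = (3/5)(2/4)(2/3)(1/2) = 0.1.
Weighting by the prior gives 3/11 · 0.1 = 0.027273, 3/11 · 0 = 0, 1/11 · 0.027778 = 0.0025253, 4/11 · 0.1 = 0.036364; these sum to 0.066162.
Hence P(urn D | data) = (0.036364) / (0.066162) = 0.54962.

0.5496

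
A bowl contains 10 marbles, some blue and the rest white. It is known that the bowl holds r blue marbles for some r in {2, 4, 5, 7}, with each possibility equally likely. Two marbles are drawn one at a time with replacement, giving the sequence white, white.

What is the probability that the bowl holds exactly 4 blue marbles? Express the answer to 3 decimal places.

The likelihood of the observed sequence under each hypothesis: P(data | r = 2) = (8/10)(8/10) = 16/25; P(data | r = 4) = (6/10)(6/10) = 9/25; P(data | r = 5) = (5/10)(5/10) = 1/4; P(data | r = 7) = (3/10)(3/10) = 9/100.
Multiplying each by its prior: 1/4 · 16/25 = 4/25, 1/4 · 9/25 = 9/100, 1/4 · 1/4 = 1/16, 1/4 · 9/100 = 9/400; these sum to 67/200.
Therefore the posterior P(r = 4 | data) = (9/100) / (67/200) = 18/67.

0.269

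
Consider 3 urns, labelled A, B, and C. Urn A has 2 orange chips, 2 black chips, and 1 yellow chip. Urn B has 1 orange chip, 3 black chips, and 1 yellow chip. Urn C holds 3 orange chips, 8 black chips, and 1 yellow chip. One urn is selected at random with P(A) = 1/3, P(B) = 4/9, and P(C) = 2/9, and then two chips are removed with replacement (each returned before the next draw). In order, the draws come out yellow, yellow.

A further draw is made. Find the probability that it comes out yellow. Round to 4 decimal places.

0.1945

For each hypothesis, P(data | H) works out to: P(data | urn A) = (1/5)(1/5) = 0.04; P(data | urn B) = (1/5)(1/5) = 0.04; P(data | urn C) = (1/12)(1/12) = 0.0069444.
The prior-weighted likelihoods are 1/3 · 0.04 = 0.013333, 4/9 · 0.04 = 0.017778, 2/9 · 0.0069444 = 0.0015432; summing to 0.032654.
Normalising, the posterior is P(urn A | data) = 0.40832, P(urn B | data) = 0.54442, P(urn C | data) = 0.047259.
The predictive probability is P(yellow next | data) = (1/5)(0.40832) + (1/5)(0.54442) + (1/12)(0.047259) = 0.19449.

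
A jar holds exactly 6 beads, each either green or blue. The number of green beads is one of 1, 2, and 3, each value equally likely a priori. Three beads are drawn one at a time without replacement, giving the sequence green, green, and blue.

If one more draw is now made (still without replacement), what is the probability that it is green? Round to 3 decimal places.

The likelihood of the observed sequence under each hypothesis: P(data | r = 1) = (1/6)(0/5) = 0; P(data | r = 2) = (2/6)(1/5)(4/4) = 1/15; P(data | r = 3) = (3/6)(2/5)(3/4) = 3/20.
The prior-weighted likelihoods are 1/3 · 0 = 0, 1/3 · 1/15 = 1/45, 1/3 · 3/20 = 1/20; with total 13/180.
Dividing through by the total gives posterior P(r = 1 | data) = 0, P(r = 2 | data) = 4/13, P(r = 3 | data) = 9/13.
So P(green next | data) = Σ P(green next | H) P(H | data) = (0)(4/13) + (1/3)(9/13) = 3/13.

0.231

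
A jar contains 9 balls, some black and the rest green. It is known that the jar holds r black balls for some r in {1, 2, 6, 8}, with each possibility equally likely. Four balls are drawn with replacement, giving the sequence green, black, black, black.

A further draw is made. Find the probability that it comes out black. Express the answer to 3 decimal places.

For each hypothesis, P(data | H) works out to: P(data | r = 1) = (8/9)(1/9)(1/9)(1/9) = 0.0012193; P(data | r = 2) = (7/9)(2/9)(2/9)(2/9) = 0.0085353; P(data | r = 6) = (3/9)(6/9)(6/9)(6/9) = 0.098765; P(data | r = 8) = (1/9)(8/9)(8/9)(8/9) = 0.078037.
Weighting by the prior gives 1/4 · 0.0012193 = 0.00030483, 1/4 · 0.0085353 = 0.0021338, 1/4 · 0.098765 = 0.024691, 1/4 · 0.078037 = 0.019509; these sum to 0.046639.
The posterior is then P(r = 1 | data) = 0.0065359, P(r = 2 | data) = 0.045752, P(r = 6 | data) = 0.52941, P(r = 8 | data) = 0.4183.
Averaging over the posterior, P(black next | data) = (1/9)(0.0065359) + (2/9)(0.045752) + (2/3)(0.52941) + (8/9)(0.4183) = 0.73566.

0.736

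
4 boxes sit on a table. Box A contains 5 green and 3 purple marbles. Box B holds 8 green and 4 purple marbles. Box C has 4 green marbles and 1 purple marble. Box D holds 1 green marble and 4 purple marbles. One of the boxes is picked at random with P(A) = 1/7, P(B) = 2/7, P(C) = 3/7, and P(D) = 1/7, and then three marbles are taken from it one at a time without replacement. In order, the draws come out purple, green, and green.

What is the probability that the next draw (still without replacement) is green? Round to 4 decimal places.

Under each hypothesis, the probability of the observed sequence is: P(data | box A) = (3/8)(5/7)(4/6) = 0.17857; P(data | box B) = (4/12)(8/11)(7/10) = 0.1697; P(data | box C) = (1/5)(4/4)(3/3) = 0.2; P(data | box D) = (4/5)(1/4)(0/3) = 0.
Multiplying each by its prior: 1/7 · 0.17857 = 0.02551, 2/7 · 0.1697 = 0.048485, 3/7 · 0.2 = 0.085714, 1/7 · 0 = 0; with total 0.15971.
Dividing through by the total gives posterior P(box A | data) = 0.15973, P(box B | data) = 0.30358, P(box C | data) = 0.53669, P(box D | data) = 0.
So P(green next | data) = Σ P(green next | H) P(H | data) = (3/5)(0.15973) + (2/3)(0.30358) + (1)(0.53669) = 0.83491.

0.8349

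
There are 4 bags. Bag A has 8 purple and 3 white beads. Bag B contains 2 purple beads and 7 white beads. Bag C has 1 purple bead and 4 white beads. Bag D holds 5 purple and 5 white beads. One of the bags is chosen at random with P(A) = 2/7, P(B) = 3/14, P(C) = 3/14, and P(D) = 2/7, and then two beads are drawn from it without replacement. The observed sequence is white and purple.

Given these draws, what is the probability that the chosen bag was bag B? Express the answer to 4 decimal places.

Compute the likelihood of the observed sequence for each case: P(data | bag A) = (3/11)(8/10) = 0.21818; P(data | bag B) = (7/9)(2/8) = 0.19444; P(data | bag C) = (4/5)(1/4) = 0.2; P(data | bag D) = (5/10)(5/9) = 0.27778.
Multiplying each by its prior: 2/7 · 0.21818 = 0.062338, 3/14 · 0.19444 = 0.041667, 3/14 · 0.2 = 0.042857, 2/7 · 0.27778 = 0.079365; with total 0.22623.
By Bayes' rule, P(bag B | data) = (0.041667) / (0.22623) = 0.18418.

0.1842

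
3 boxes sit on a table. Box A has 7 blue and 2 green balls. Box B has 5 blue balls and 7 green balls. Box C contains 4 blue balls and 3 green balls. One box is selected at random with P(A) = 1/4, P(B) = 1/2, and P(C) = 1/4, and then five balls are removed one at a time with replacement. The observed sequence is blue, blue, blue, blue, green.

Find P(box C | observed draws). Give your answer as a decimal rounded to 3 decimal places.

Under each hypothesis, the probability of the observed sequence is: P(data | box A) = (7/9)(7/9)(7/9)(7/9)(2/9) = 0.081322; P(data | box B) = (5/12)(5/12)(5/12)(5/12)(7/12) = 0.017582; P(data | box C) = (4/7)(4/7)(4/7)(4/7)(3/7) = 0.045695.
The prior-weighted likelihoods are 1/4 · 0.081322 = 0.020331, 1/2 · 0.017582 = 0.0087911, 1/4 · 0.045695 = 0.011424; summing to 0.040545.
Therefore the posterior P(box C | data) = (0.011424) / (0.040545) = 0.28175.

0.282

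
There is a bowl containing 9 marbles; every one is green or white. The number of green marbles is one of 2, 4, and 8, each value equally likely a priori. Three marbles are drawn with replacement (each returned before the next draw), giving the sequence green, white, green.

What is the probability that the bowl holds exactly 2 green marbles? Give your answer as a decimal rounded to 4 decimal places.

For each hypothesis, P(data | H) works out to: P(data | r = 2) = (2/9)(7/9)(2/9) = 0.038409; P(data | r = 4) = (4/9)(5/9)(4/9) = 0.10974; P(data | r = 8) = (8/9)(1/9)(8/9) = 0.087791.
Weighting by the prior gives 1/3 · 0.038409 = 0.012803, 1/3 · 0.10974 = 0.03658, 1/3 · 0.087791 = 0.029264; summing to 0.078647.
By Bayes' rule, P(r = 2 | data) = (0.012803) / (0.078647) = 0.16279.

0.1628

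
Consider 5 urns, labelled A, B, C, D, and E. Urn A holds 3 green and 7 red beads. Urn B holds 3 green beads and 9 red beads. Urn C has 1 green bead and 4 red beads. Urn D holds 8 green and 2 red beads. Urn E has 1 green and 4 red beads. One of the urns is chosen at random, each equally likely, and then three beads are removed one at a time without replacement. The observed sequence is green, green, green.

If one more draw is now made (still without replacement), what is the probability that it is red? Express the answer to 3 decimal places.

The likelihood of the observed sequence under each hypothesis: P(data | urn A) = (3/10)(2/9)(1/8) = 0.0083333; P(data | urn B) = (3/12)(2/11)(1/10) = 0.0045455; P(data | urn C) = (1/5)(0/4) = 0; P(data | urn D) = (8/10)(7/9)(6/8) = 0.46667; P(data | urn E) = (1/5)(0/4) = 0.
Multiplying each by its prior: 1/5 · 0.0083333 = 0.0016667, 1/5 · 0.0045455 = 0.00090909, 1/5 · 0 = 0, 1/5 · 0.46667 = 0.093333, 1/5 · 0 = 0; summing to 0.095909.
Normalising, the posterior is P(urn A | data) = 0.017378, P(urn B | data) = 0.0094787, P(urn C | data) = 0, P(urn D | data) = 0.97314, P(urn E | data) = 0.
So P(red next | data) = Σ P(red next | H) P(H | data) = (1)(0.017378) + (1)(0.0094787) + (2/7)(0.97314) = 0.3049.

0.305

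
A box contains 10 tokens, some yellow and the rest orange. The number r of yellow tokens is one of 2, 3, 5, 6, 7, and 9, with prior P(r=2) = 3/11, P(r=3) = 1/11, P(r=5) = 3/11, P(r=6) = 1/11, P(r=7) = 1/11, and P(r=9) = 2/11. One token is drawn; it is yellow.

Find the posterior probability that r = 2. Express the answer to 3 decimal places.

For each hypothesis, P(data | H) works out to: P(data | r = 2) = (2/10) = 1/5; P(data | r = 3) = (3/10) = 3/10; P(data | r = 5) = (5/10) = 1/2; P(data | r = 6) = (6/10) = 3/5; P(data | r = 7) = (7/10) = 7/10; P(data | r = 9) = (9/10) = 9/10.
Multiplying each by its prior: 3/11 · 1/5 = 3/55, 1/11 · 3/10 = 3/110, 3/11 · 1/2 = 3/22, 1/11 · 3/5 = 3/55, 1/11 · 7/10 = 7/110, 2/11 · 9/10 = 9/55; summing to 1/2.
By Bayes' rule, P(r = 2 | data) = (3/55) / (1/2) = 6/55.

0.109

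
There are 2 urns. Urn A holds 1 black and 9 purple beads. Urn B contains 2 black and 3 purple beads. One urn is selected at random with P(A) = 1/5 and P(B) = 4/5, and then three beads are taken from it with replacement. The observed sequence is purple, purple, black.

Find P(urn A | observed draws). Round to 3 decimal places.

0.123

The likelihood of the observed sequence under each hypothesis: P(data | urn A) = (9/10)(9/10)(1/10) = 0.081; P(data | urn B) = (3/5)(3/5)(2/5) = 0.144.
Multiplying each by its prior: 1/5 · 0.081 = 0.0162, 4/5 · 0.144 = 0.1152; these sum to 0.1314.
So P(urn A | data) = (0.0162) / (0.1314) = 0.12329.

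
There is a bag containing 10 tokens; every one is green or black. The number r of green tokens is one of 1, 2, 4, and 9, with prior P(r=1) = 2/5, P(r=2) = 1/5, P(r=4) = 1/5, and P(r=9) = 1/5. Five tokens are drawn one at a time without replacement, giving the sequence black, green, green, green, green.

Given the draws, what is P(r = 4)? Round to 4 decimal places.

0.0455

Compute the likelihood of the observed sequence for each case: P(data | r = 1) = (9/10)(1/9)(0/8) = 0; P(data | r = 2) = (8/10)(2/9)(1/8)(0/7) = 0; P(data | r = 4) = (6/10)(4/9)(3/8)(2/7)(1/6) = 0.0047619; P(data | r = 9) = (1/10)(9/9)(8/8)(7/7)(6/6) = 0.1.
Weighting by the prior gives 2/5 · 0 = 0, 1/5 · 0 = 0, 1/5 · 0.0047619 = 0.00095238, 1/5 · 0.1 = 0.02; with total 0.020952.
By Bayes' rule, P(r = 4 | data) = (0.00095238) / (0.020952) = 0.045455.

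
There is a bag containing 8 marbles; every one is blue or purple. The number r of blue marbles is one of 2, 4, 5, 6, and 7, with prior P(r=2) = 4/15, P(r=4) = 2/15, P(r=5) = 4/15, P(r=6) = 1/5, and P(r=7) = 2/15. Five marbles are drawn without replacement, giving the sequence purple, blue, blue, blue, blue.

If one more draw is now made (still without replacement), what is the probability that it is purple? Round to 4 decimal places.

0.3421

For each hypothesis, P(data | H) works out to: P(data | r = 2) = (6/8)(2/7)(1/6)(0/5) = 0; P(data | r = 4) = (4/8)(4/7)(3/6)(2/5)(1/4) = 1/70; P(data | r = 5) = (3/8)(5/7)(4/6)(3/5)(2/4) = 3/56; P(data | r = 6) = (2/8)(6/7)(5/6)(4/5)(3/4) = 3/28; P(data | r = 7) = (1/8)(7/7)(6/6)(5/5)(4/4) = 1/8.
Weighting by the prior gives 4/15 · 0 = 0, 2/15 · 1/70 = 1/525, 4/15 · 3/56 = 1/70, 1/5 · 3/28 = 3/140, 2/15 · 1/8 = 1/60; summing to 19/350.
Dividing through by the total gives posterior P(r = 2 | data) = 0, P(r = 4 | data) = 2/57, P(r = 5 | data) = 5/19, P(r = 6 | data) = 15/38, P(r = 7 | data) = 35/114.
The predictive probability is P(purple next | data) = (1)(2/57) + (2/3)(5/19) + (1/3)(15/38) + (0)(35/114) = 13/38.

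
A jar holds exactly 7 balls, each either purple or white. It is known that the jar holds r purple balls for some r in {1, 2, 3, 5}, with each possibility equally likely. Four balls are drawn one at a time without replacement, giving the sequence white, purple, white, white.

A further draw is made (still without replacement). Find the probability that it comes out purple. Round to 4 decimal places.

0.2821

Compute the likelihood of the observed sequence for each case: P(data | r = 1) = (6/7)(1/6)(5/5)(4/4) = 1/7; P(data | r = 2) = (5/7)(2/6)(4/5)(3/4) = 1/7; P(data | r = 3) = (4/7)(3/6)(3/5)(2/4) = 3/35; P(data | r = 5) = (2/7)(5/6)(1/5)(0/4) = 0.
Multiplying each by its prior: 1/4 · 1/7 = 1/28, 1/4 · 1/7 = 1/28, 1/4 · 3/35 = 3/140, 1/4 · 0 = 0; with total 13/140.
The posterior is then P(r = 1 | data) = 5/13, P(r = 2 | data) = 5/13, P(r = 3 | data) = 3/13, P(r = 5 | data) = 0.
So P(purple next | data) = Σ P(purple next | H) P(H | data) = (0)(5/13) + (1/3)(5/13) + (2/3)(3/13) = 11/39.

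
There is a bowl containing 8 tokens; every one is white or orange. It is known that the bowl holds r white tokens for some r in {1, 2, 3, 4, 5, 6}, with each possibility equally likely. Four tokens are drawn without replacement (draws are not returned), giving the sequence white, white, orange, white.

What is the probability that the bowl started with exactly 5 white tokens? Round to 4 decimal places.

Compute the likelihood of the observed sequence for each case: P(data | r = 1) = (1/8)(0/7) = 0; P(data | r = 2) = (2/8)(1/7)(6/6)(0/5) = 0; P(data | r = 3) = (3/8)(2/7)(5/6)(1/5) = 1/56; P(data | r = 4) = (4/8)(3/7)(4/6)(2/5) = 2/35; P(data | r = 5) = (5/8)(4/7)(3/6)(3/5) = 3/28; P(data | r = 6) = (6/8)(5/7)(2/6)(4/5) = 1/7.
Multiplying each by its prior: 1/6 · 0 = 0, 1/6 · 0 = 0, 1/6 · 1/56 = 1/336, 1/6 · 2/35 = 1/105, 1/6 · 3/28 = 1/56, 1/6 · 1/7 = 1/42; these sum to 13/240.
So P(r = 5 | data) = (1/56) / (13/240) = 30/91.

0.3297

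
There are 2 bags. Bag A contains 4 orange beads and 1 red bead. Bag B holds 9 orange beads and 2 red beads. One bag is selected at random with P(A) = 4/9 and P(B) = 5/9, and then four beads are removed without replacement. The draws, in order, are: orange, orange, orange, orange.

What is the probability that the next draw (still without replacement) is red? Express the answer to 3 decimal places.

Compute the likelihood of the observed sequence for each case: P(data | bag A) = (4/5)(3/4)(2/3)(1/2) = 1/5; P(data | bag B) = (9/11)(8/10)(7/9)(6/8) = 21/55.
Weighting by the prior gives 4/9 · 1/5 = 4/45, 5/9 · 21/55 = 7/33; these sum to 149/495.
The posterior is then P(bag A | data) = 44/149, P(bag B | data) = 105/149.
So P(red next | data) = Σ P(red next | H) P(H | data) = (1)(44/149) + (2/7)(105/149) = 74/149.

0.497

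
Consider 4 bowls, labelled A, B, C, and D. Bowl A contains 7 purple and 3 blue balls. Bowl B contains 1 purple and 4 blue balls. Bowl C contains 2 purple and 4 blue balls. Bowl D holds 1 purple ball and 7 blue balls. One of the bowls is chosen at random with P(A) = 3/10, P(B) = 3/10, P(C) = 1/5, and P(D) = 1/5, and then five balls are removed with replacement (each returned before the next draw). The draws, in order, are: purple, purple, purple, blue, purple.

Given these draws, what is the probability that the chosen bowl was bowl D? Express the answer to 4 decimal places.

Compute the likelihood of the observed sequence for each case: P(data | bowl A) = (7/10)(7/10)(7/10)(3/10)(7/10) = 0.07203; P(data | bowl B) = (1/5)(1/5)(1/5)(4/5)(1/5) = 0.00128; P(data | bowl C) = (2/6)(2/6)(2/6)(4/6)(2/6) = 0.0082305; P(data | bowl D) = (1/8)(1/8)(1/8)(7/8)(1/8) = 0.00021362.
Multiplying each by its prior: 3/10 · 0.07203 = 0.021609, 3/10 · 0.00128 = 0.000384, 1/5 · 0.0082305 = 0.0016461, 1/5 · 0.00021362 = 4.2725e-05; summing to 0.023682.
Hence P(bowl D | data) = (4.2725e-05) / (0.023682) = 0.0018041.

0.0018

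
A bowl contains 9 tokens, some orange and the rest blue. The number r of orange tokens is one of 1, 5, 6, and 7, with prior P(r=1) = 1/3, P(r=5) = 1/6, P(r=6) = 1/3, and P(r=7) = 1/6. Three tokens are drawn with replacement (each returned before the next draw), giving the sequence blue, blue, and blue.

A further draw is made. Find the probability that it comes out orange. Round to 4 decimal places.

The likelihood of the observed sequence under each hypothesis: P(data | r = 1) = (8/9)(8/9)(8/9) = 0.70233; P(data | r = 5) = (4/9)(4/9)(4/9) = 0.087791; P(data | r = 6) = (3/9)(3/9)(3/9) = 0.037037; P(data | r = 7) = (2/9)(2/9)(2/9) = 0.010974.
The prior-weighted likelihoods are 1/3 · 0.70233 = 0.23411, 1/6 · 0.087791 = 0.014632, 1/3 · 0.037037 = 0.012346, 1/6 · 0.010974 = 0.001829; with total 0.26292.
Normalising, the posterior is P(r = 1 | data) = 0.89043, P(r = 5 | data) = 0.055652, P(r = 6 | data) = 0.046957, P(r = 7 | data) = 0.0069565.
The predictive probability is P(orange next | data) = (1/9)(0.89043) + (5/9)(0.055652) + (2/3)(0.046957) + (7/9)(0.0069565) = 0.16657.

0.1666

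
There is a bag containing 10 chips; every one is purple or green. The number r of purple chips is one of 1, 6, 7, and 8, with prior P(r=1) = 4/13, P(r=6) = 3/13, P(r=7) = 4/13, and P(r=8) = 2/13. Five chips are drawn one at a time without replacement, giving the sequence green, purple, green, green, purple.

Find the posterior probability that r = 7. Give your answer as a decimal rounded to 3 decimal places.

0.318

For each hypothesis, P(data | H) works out to: P(data | r = 1) = (9/10)(1/9)(8/8)(7/7)(0/6) = 0; P(data | r = 6) = (4/10)(6/9)(3/8)(2/7)(5/6) = 0.02381; P(data | r = 7) = (3/10)(7/9)(2/8)(1/7)(6/6) = 0.0083333; P(data | r = 8) = (2/10)(8/9)(1/8)(0/7) = 0.
Multiplying each by its prior: 4/13 · 0 = 0, 3/13 · 0.02381 = 0.0054945, 4/13 · 0.0083333 = 0.0025641, 2/13 · 0 = 0; summing to 0.0080586.
Hence P(r = 7 | data) = (0.0025641) / (0.0080586) = 0.31818.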